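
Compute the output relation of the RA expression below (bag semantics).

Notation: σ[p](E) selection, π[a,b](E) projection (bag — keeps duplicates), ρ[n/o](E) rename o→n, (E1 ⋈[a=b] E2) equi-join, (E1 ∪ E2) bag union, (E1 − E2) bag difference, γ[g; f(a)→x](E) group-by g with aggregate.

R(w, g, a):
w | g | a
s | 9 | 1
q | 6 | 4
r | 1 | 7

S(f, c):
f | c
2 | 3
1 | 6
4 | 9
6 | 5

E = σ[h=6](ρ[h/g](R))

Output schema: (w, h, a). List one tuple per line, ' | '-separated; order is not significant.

Per-node cardinality:
  R → 3
  ρ[h/g](R) → 3
  σ[h=6](ρ[h/g](R)) → 1

== RESULT ==
w | h | a
q | 6 | 4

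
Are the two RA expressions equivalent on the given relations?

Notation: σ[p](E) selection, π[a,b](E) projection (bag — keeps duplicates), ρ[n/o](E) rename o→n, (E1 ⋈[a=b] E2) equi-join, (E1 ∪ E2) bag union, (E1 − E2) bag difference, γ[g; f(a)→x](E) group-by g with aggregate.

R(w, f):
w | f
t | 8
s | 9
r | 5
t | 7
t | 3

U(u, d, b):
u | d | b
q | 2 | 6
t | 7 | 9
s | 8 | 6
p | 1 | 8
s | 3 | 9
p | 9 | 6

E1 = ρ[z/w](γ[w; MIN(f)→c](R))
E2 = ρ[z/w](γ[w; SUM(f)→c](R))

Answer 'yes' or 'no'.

E1 subexpression sizes:
  R → 5
  γ[w; MIN(f)→c](R) → 3
  ρ[z/w](γ[w; MIN(f)→c](R)) → 3
E2 subexpression sizes:
  R → 5
  γ[w; SUM(f)→c](R) → 3
  ρ[z/w](γ[w; SUM(f)→c](R)) → 3

E1 result:
z | c
r | 5
s | 9
t | 3
E2 result:
z | c
r | 5
s | 9
t | 18
Witness: ('t', 3) appears 1× in E1 but 0× in E2.

no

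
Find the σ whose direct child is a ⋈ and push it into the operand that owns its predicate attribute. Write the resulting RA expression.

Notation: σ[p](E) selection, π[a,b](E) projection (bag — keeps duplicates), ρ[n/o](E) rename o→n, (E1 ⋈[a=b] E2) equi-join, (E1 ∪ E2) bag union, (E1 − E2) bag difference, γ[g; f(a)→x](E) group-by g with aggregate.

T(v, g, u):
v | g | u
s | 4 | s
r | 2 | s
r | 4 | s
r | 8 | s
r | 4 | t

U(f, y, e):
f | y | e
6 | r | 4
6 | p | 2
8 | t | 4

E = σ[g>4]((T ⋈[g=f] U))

σ filters on g, owned by the left side.
E' = (σ[g>4](T) ⋈[g=f] U)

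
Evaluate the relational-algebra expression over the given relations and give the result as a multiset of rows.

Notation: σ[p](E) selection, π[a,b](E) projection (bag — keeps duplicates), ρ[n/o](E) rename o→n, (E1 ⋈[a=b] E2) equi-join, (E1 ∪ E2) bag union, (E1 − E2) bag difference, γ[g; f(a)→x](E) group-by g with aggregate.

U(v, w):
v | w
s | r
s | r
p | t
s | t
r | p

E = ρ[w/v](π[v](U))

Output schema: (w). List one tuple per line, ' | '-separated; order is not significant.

Subexpression sizes:
  U → 5
  π[v](U) → 5
  ρ[w/v](π[v](U)) → 5

== RESULT ==
w
p
r
s
s
s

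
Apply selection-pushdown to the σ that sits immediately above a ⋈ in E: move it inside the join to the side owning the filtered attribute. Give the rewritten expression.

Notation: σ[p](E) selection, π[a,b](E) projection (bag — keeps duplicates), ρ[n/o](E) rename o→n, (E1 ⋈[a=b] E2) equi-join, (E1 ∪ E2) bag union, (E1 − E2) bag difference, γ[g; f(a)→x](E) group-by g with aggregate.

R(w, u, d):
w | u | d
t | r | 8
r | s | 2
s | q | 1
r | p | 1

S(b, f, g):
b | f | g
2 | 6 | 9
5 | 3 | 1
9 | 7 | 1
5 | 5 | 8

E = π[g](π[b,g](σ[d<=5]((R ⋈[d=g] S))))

σ filters on d, owned by the left side.
E' = π[g](π[b,g]((σ[d<=5](R) ⋈[d=g] S)))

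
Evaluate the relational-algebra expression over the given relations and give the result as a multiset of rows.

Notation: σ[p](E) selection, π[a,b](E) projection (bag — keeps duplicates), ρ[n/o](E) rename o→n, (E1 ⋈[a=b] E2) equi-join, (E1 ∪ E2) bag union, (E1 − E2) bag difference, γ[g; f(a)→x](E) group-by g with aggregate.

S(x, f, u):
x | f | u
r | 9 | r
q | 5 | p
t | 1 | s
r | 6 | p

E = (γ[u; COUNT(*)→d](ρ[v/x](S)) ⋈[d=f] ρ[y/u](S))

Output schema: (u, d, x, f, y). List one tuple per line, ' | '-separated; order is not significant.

Stepwise |·|:
  S → 4
  ρ[v/x](S) → 4
  γ[u; COUNT(*)→d](ρ[v/x](S)) → 3
  S → 4
  ρ[y/u](S) → 4
  (γ[u; COUNT(*)→d](ρ[v/x](S)) ⋈[d=f] ρ[y/u](S)) → 2

== RESULT ==
u | d | x | f | y
r | 1 | t | 1 | s
s | 1 | t | 1 | s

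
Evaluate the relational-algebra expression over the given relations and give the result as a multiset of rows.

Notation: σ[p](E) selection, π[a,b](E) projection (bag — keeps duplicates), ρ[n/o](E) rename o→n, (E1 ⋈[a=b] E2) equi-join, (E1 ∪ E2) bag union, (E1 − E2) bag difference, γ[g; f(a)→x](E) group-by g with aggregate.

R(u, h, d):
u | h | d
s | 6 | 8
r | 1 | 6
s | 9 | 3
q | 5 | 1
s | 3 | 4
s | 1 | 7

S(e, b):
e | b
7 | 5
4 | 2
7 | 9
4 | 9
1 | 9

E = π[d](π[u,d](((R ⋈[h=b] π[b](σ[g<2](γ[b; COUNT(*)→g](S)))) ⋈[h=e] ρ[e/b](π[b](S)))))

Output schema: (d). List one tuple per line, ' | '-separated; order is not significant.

Per-node cardinality:
  R → 6
  S → 5
  γ[b; COUNT(*)→g](S) → 3
  σ[g<2](γ[b; COUNT(*)→g](S)) → 2
  π[b](σ[g<2](γ[b; COUNT(*)→g](S))) → 2
  (R ⋈[h=b] π[b](σ[g<2](γ[b; COUNT(*)→g](S)))) → 1
  S → 5
  π[b](S) → 5
  ρ[e/b](π[b](S)) → 5
  ((R ⋈[h=b] π[b](σ[g<2](γ[b; COUNT(*)→g](S)))) ⋈[h=e] ρ[e/b](π[b](S))) → 1
  π[u,d](((R ⋈[h=b] π[b](σ[g<2](γ[b; COUNT(*)→g](S)))) ⋈[h=e] ρ[e/b](π[b](S)))) → 1
  π[d](π[u,d](((R ⋈[h=b] π[b](σ[g<2](γ[b; COUNT(*)→g](S)))) ⋈[h=e] ρ[e/b](π[b](S))))) → 1

== RESULT ==
d
1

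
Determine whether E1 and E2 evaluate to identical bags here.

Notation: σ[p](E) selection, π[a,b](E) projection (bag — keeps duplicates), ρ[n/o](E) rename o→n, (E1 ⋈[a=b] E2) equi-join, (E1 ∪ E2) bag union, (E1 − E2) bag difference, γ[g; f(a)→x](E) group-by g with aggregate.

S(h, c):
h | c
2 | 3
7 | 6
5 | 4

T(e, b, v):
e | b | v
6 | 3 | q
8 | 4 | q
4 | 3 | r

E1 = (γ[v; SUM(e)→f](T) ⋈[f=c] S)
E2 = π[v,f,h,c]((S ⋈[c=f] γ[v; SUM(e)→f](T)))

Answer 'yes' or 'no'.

E1 per-node cardinality:
  T → 3
  γ[v; SUM(e)→f](T) → 2
  S → 3
  (γ[v; SUM(e)→f](T) ⋈[f=c] S) → 1
E2 per-node cardinality:
  S → 3
  T → 3
  γ[v; SUM(e)→f](T) → 2
  (S ⋈[c=f] γ[v; SUM(e)→f](T)) → 1
  π[v,f,h,c]((S ⋈[c=f] γ[v; SUM(e)→f](T))) → 1

E1 and E2 produce the same multiset:
v | f | h | c
r | 4 | 5 | 4

yes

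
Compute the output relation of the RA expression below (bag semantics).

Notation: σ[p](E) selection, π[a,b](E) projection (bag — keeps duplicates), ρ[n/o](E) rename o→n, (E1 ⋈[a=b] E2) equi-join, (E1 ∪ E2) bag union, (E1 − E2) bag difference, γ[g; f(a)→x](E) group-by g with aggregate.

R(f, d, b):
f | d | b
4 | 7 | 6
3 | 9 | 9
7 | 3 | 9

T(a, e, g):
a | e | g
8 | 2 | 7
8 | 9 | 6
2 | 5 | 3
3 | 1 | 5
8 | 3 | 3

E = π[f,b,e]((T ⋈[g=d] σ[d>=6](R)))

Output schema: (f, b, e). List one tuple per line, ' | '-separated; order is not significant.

Subexpression sizes:
  T → 5
  R → 3
  σ[d>=6](R) → 2
  (T ⋈[g=d] σ[d>=6](R)) → 1
  π[f,b,e]((T ⋈[g=d] σ[d>=6](R))) → 1

== RESULT ==
f | b | e
4 | 6 | 2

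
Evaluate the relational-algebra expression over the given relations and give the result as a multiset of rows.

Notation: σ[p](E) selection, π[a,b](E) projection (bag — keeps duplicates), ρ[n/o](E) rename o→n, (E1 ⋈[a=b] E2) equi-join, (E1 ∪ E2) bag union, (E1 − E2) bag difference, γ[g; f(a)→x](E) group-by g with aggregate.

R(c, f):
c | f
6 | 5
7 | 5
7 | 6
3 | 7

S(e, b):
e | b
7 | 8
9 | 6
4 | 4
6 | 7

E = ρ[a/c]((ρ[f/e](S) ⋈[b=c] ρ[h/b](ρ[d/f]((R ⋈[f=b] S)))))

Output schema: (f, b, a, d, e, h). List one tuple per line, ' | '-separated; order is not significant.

Stepwise |·|:
  S → 4
  ρ[f/e](S) → 4
  R → 4
  S → 4
  (R ⋈[f=b] S) → 2
  ρ[d/f]((R ⋈[f=b] S)) → 2
  ρ[h/b](ρ[d/f]((R ⋈[f=b] S))) → 2
  (ρ[f/e](S) ⋈[b=c] ρ[h/b](ρ[d/f]((R ⋈[f=b] S)))) → 1
  ρ[a/c]((ρ[f/e](S) ⋈[b=c] ρ[h/b](ρ[d/f]((R ⋈[f=b] S))))) → 1

== RESULT ==
f | b | a | d | e | h
6 | 7 | 7 | 6 | 9 | 6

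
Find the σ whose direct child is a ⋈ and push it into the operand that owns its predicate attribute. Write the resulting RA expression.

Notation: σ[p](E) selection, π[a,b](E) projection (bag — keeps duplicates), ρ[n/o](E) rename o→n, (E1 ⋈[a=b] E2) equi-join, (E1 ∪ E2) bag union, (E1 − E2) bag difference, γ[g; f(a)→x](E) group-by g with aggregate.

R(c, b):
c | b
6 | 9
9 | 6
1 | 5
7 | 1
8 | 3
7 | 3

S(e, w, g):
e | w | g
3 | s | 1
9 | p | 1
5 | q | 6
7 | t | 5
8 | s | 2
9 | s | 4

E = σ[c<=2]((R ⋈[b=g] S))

σ filters on c, owned by the left side.
E' = (σ[c<=2](R) ⋈[b=g] S)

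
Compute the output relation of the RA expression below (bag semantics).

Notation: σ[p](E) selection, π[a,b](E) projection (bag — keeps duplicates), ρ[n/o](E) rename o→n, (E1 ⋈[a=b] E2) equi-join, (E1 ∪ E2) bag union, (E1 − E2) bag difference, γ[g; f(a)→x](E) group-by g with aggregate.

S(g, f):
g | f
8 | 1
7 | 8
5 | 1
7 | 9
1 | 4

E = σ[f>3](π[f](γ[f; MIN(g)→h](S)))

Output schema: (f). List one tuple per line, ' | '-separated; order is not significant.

Per-node cardinality:
  S → 5
  γ[f; MIN(g)→h](S) → 4
  π[f](γ[f; MIN(g)→h](S)) → 4
  σ[f>3](π[f](γ[f; MIN(g)→h](S))) → 3

== RESULT ==
f
4
8
9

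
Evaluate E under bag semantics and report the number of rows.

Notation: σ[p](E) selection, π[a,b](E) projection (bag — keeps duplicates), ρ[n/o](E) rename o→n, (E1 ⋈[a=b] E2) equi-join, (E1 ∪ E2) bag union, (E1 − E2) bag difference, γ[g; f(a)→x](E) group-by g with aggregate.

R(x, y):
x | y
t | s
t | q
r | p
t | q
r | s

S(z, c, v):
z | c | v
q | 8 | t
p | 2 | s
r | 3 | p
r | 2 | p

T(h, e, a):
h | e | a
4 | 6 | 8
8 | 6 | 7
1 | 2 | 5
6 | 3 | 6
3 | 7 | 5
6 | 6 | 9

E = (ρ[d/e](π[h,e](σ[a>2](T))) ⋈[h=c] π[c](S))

Row counts bottom-up:
  T → 6
  σ[a>2](T) → 6
  π[h,e](σ[a>2](T)) → 6
  ρ[d/e](π[h,e](σ[a>2](T))) → 6
  S → 4
  π[c](S) → 4
  (ρ[d/e](π[h,e](σ[a>2](T))) ⋈[h=c] π[c](S)) → 2

|E| = 2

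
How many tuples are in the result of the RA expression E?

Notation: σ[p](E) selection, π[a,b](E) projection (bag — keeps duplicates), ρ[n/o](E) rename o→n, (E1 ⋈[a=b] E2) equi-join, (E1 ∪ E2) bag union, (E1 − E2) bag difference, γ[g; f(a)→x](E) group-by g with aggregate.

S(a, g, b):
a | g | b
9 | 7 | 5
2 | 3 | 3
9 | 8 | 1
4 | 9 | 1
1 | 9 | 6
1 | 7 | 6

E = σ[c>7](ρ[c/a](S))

Subexpression sizes:
  S → 6
  ρ[c/a](S) → 6
  σ[c>7](ρ[c/a](S)) → 2

|E| = 2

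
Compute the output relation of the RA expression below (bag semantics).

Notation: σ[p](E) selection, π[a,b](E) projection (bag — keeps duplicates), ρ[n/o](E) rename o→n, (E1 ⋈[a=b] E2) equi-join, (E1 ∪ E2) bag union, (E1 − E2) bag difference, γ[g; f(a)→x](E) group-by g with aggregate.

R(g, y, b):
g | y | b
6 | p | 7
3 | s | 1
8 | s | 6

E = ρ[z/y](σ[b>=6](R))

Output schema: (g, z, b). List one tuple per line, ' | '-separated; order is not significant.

Stepwise |·|:
  R → 3
  σ[b>=6](R) → 2
  ρ[z/y](σ[b>=6](R)) → 2

== RESULT ==
g | z | b
6 | p | 7
8 | s | 6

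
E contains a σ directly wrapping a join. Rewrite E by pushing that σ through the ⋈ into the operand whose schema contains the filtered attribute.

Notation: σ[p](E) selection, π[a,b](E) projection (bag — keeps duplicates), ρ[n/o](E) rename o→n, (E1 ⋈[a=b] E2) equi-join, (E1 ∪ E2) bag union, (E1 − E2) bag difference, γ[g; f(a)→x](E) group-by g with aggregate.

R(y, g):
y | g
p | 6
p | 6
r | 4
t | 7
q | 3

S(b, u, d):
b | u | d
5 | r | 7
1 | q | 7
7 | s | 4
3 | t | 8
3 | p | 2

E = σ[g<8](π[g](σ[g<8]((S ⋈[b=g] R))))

σ filters on g, owned by the right side.
E' = σ[g<8](π[g]((S ⋈[b=g] σ[g<8](R))))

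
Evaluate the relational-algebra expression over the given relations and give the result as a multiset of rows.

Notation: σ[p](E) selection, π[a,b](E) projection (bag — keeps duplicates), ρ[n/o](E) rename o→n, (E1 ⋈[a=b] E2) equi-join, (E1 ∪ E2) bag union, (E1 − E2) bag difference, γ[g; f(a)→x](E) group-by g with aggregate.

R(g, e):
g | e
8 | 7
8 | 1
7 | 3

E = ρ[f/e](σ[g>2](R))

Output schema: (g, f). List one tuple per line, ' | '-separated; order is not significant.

Per-node cardinality:
  R → 3
  σ[g>2](R) → 3
  ρ[f/e](σ[g>2](R)) → 3

== RESULT ==
g | f
7 | 3
8 | 1
8 | 7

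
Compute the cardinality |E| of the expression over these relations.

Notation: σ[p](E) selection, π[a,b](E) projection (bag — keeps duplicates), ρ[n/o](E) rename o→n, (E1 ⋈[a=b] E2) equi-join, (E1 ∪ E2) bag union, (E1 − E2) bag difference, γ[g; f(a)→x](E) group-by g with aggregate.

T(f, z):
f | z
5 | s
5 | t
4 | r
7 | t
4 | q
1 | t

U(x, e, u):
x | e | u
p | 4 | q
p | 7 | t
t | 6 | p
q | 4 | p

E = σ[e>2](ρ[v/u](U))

Row counts bottom-up:
  U → 4
  ρ[v/u](U) → 4
  σ[e>2](ρ[v/u](U)) → 4

|E| = 4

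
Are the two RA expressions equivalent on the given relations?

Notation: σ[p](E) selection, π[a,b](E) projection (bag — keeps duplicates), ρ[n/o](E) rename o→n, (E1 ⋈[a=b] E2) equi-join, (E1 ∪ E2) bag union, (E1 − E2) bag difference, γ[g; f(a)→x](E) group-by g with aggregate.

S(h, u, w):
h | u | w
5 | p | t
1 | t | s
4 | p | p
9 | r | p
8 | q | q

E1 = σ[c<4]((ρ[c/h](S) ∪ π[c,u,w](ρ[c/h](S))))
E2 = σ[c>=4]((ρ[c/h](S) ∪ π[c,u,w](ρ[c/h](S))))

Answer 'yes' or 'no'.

E1 subexpression sizes:
  S → 5
  ρ[c/h](S) → 5
  S → 5
  ρ[c/h](S) → 5
  π[c,u,w](ρ[c/h](S)) → 5
  (ρ[c/h](S) ∪ π[c,u,w](ρ[c/h](S))) → 10
  σ[c<4]((ρ[c/h](S) ∪ π[c,u,w](ρ[c/h](S)))) → 2
E2 subexpression sizes:
  S → 5
  ρ[c/h](S) → 5
  S → 5
  ρ[c/h](S) → 5
  π[c,u,w](ρ[c/h](S)) → 5
  (ρ[c/h](S) ∪ π[c,u,w](ρ[c/h](S))) → 10
  σ[c>=4]((ρ[c/h](S) ∪ π[c,u,w](ρ[c/h](S)))) → 8

E1 result:
c | u | w
1 | t | s
1 | t | s
E2 result:
c | u | w
4 | p | p
4 | p | p
5 | p | t
5 | p | t
8 | q | q
8 | q | q
9 | r | p
9 | r | p
Witness: (8, 'q', 'q') appears 0× in E1 but 2× in E2.

no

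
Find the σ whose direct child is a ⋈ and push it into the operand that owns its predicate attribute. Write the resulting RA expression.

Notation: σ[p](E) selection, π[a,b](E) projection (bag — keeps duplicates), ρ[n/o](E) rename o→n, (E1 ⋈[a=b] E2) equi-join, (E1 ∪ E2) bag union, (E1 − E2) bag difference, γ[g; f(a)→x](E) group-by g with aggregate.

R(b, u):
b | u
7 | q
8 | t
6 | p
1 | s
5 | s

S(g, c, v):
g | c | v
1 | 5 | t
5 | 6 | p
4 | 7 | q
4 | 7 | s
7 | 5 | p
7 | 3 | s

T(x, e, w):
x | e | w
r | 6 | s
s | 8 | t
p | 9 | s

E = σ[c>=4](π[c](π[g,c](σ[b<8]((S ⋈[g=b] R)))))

σ filters on b, owned by the right side.
E' = σ[c>=4](π[c](π[g,c]((S ⋈[g=b] σ[b<8](R)))))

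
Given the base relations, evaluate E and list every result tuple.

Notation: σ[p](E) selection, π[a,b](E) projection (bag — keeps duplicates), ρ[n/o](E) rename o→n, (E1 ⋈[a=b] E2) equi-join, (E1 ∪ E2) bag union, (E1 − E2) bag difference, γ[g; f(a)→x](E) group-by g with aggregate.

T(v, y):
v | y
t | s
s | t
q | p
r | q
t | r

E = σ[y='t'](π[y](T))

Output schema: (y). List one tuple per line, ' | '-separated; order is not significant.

Stepwise |·|:
  T → 5
  π[y](T) → 5
  σ[y='t'](π[y](T)) → 1

== RESULT ==
y
t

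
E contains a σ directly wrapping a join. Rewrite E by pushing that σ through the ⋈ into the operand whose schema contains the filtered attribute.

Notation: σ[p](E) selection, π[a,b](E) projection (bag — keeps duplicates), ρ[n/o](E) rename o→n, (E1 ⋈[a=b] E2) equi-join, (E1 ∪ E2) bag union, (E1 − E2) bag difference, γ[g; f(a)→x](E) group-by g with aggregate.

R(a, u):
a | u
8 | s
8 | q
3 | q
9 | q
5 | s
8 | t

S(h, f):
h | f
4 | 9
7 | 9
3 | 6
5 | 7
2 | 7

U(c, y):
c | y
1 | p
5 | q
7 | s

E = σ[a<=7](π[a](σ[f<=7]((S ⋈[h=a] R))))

σ filters on f, owned by the left side.
E' = σ[a<=7](π[a]((σ[f<=7](S) ⋈[h=a] R)))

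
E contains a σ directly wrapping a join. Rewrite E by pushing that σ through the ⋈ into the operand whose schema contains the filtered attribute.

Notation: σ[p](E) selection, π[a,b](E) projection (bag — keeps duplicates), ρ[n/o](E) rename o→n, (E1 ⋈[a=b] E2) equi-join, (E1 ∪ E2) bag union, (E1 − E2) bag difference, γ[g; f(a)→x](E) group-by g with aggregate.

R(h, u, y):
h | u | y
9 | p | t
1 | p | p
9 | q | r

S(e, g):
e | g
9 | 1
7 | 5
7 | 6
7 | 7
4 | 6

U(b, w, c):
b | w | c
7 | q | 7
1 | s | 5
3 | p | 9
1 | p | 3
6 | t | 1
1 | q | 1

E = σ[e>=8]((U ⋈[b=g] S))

σ filters on e, owned by the right side.
E' = (U ⋈[b=g] σ[e>=8](S))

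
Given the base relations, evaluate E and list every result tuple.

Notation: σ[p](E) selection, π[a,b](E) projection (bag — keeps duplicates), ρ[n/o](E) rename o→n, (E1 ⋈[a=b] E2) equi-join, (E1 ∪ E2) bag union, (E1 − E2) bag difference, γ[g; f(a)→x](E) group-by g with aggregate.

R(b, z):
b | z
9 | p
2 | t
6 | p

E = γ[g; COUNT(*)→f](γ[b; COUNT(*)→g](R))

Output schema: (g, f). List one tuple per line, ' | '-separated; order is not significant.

Per-node cardinality:
  R → 3
  γ[b; COUNT(*)→g](R) → 3
  γ[g; COUNT(*)→f](γ[b; COUNT(*)→g](R)) → 1

== RESULT ==
g | f
1 | 3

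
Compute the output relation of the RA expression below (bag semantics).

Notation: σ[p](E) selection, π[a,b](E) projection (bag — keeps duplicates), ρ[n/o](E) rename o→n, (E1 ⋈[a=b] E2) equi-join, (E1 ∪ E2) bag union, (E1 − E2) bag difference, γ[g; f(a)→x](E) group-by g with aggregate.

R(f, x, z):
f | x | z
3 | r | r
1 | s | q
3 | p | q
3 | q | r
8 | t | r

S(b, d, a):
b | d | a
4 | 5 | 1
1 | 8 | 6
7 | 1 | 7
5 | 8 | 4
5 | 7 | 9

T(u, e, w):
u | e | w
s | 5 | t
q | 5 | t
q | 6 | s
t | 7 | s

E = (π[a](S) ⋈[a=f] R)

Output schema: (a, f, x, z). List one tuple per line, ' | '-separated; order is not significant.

Row counts bottom-up:
  S → 5
  π[a](S) → 5
  R → 5
  (π[a](S) ⋈[a=f] R) → 1

== RESULT ==
a | f | x | z
1 | 1 | s | q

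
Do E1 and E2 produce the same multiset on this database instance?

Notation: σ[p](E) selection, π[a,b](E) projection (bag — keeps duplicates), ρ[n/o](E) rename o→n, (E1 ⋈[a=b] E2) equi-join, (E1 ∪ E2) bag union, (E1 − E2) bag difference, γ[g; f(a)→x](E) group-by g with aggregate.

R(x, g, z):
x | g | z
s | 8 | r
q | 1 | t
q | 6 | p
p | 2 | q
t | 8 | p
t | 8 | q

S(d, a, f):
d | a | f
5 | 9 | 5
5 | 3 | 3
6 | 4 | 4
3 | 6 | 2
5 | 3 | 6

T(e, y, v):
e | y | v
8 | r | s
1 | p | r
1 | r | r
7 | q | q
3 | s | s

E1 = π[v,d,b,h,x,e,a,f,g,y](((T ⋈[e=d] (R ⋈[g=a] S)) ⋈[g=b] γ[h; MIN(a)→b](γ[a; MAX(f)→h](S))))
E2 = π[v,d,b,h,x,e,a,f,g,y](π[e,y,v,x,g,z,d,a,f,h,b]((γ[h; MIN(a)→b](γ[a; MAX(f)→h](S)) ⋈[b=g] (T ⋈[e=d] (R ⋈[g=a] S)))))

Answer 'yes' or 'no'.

E1 subexpression sizes:
  T → 5
  R → 6
  S → 5
  (R ⋈[g=a] S) → 1
  (T ⋈[e=d] (R ⋈[g=a] S)) → 1
  S → 5
  γ[a; MAX(f)→h](S) → 4
  γ[h; MIN(a)→b](γ[a; MAX(f)→h](S)) → 4
  ((T ⋈[e=d] (R ⋈[g=a] S)) ⋈[g=b] γ[h; MIN(a)→b](γ[a; MAX(f)→h](S))) → 1
  π[v,d,b,h,x,e,a,f,g,y](((T ⋈[e=d] (R ⋈[g=a] S)) ⋈[g=b] γ[h; MIN(a)→b](γ[a; MAX(f)→h](S)))) → 1
E2 subexpression sizes:
  S → 5
  γ[a; MAX(f)→h](S) → 4
  γ[h; MIN(a)→b](γ[a; MAX(f)→h](S)) → 4
  T → 5
  R → 6
  S → 5
  (R ⋈[g=a] S) → 1
  (T ⋈[e=d] (R ⋈[g=a] S)) → 1
  (γ[h; MIN(a)→b](γ[a; MAX(f)→h](S)) ⋈[b=g] (T ⋈[e=d] (R ⋈[g=a] S))) → 1
  π[e,y,v,x,g,z,d,a,f,h,b]((γ[h; MIN(a)→b](γ[a; MAX(f)→h](S)) ⋈[b=g] (T ⋈[e=d] (R ⋈[g=a] S)))) → 1
  π[v,d,b,h,x,e,a,f,g,y](π[e,y,v,x,g,z,d,a,f,h,b]((γ[h; MIN(a)→b](γ[a; MAX(f)→h](S)) ⋈[b=g] (T ⋈[e=d] (R ⋈[g=a] S))))) → 1

E1 and E2 produce the same multiset:
v | d | b | h | x | e | a | f | g | y
s | 3 | 6 | 2 | q | 3 | 6 | 2 | 6 | s

yes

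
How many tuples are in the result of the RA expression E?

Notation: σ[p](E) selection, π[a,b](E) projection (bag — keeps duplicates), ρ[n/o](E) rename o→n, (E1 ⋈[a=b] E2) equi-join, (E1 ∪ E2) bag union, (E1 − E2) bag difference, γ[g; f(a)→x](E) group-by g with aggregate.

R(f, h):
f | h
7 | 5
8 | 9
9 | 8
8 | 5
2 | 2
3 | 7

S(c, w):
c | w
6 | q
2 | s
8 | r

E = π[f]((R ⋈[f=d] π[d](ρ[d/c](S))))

Per-node cardinality:
  R → 6
  S → 3
  ρ[d/c](S) → 3
  π[d](ρ[d/c](S)) → 3
  (R ⋈[f=d] π[d](ρ[d/c](S))) → 3
  π[f]((R ⋈[f=d] π[d](ρ[d/c](S)))) → 3

|E| = 3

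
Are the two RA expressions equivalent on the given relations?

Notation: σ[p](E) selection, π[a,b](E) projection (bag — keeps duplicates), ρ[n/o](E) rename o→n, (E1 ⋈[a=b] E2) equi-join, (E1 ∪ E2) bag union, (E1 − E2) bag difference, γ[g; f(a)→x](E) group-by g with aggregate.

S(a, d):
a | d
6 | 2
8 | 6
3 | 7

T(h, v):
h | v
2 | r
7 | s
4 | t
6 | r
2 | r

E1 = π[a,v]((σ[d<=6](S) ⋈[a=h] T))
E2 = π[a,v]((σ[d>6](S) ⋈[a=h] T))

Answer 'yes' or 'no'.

E1 stepwise |·|:
  S → 3
  σ[d<=6](S) → 2
  T → 5
  (σ[d<=6](S) ⋈[a=h] T) → 1
  π[a,v]((σ[d<=6](S) ⋈[a=h] T)) → 1
E2 stepwise |·|:
  S → 3
  σ[d>6](S) → 1
  T → 5
  (σ[d>6](S) ⋈[a=h] T) → 0
  π[a,v]((σ[d>6](S) ⋈[a=h] T)) → 0

E1 result:
a | v
6 | r
E2 result:
a | v
(0 rows)
Witness: (6, 'r') appears 1× in E1 but 0× in E2.

no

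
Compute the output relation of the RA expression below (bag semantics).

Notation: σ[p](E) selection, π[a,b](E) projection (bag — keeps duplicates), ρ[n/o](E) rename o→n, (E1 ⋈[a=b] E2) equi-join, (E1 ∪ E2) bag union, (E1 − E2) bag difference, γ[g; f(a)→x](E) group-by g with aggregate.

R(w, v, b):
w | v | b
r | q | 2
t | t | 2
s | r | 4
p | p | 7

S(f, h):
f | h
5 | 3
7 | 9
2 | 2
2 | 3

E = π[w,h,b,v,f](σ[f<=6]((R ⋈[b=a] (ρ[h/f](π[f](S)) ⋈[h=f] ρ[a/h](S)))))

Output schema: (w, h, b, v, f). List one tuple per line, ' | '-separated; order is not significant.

Stepwise |·|:
  R → 4
  S → 4
  π[f](S) → 4
  ρ[h/f](π[f](S)) → 4
  S → 4
  ρ[a/h](S) → 4
  (ρ[h/f](π[f](S)) ⋈[h=f] ρ[a/h](S)) → 6
  (R ⋈[b=a] (ρ[h/f](π[f](S)) ⋈[h=f] ρ[a/h](S))) → 4
  σ[f<=6]((R ⋈[b=a] (ρ[h/f](π[f](S)) ⋈[h=f] ρ[a/h](S)))) → 4
  π[w,h,b,v,f](σ[f<=6]((R ⋈[b=a] (ρ[h/f](π[f](S)) ⋈[h=f] ρ[a/h](S))))) → 4

== RESULT ==
w | h | b | v | f
r | 2 | 2 | q | 2
r | 2 | 2 | q | 2
t | 2 | 2 | t | 2
t | 2 | 2 | t | 2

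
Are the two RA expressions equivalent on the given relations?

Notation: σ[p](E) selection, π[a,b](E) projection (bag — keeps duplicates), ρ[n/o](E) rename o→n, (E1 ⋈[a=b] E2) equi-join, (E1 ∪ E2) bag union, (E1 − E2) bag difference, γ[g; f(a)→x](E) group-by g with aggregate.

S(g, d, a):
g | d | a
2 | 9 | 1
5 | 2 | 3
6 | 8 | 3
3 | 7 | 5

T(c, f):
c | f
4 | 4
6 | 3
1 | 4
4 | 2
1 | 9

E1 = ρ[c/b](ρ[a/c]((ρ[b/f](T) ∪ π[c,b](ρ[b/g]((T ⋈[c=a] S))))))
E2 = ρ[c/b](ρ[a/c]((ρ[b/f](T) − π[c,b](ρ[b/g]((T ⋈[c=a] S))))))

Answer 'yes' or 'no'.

E1 row counts bottom-up:
  T → 5
  ρ[b/f](T) → 5
  T → 5
  S → 4
  (T ⋈[c=a] S) → 2
  ρ[b/g]((T ⋈[c=a] S)) → 2
  π[c,b](ρ[b/g]((T ⋈[c=a] S))) → 2
  (ρ[b/f](T) ∪ π[c,b](ρ[b/g]((T ⋈[c=a] S)))) → 7
  ρ[a/c]((ρ[b/f](T) ∪ π[c,b](ρ[b/g]((T ⋈[c=a] S))))) → 7
  ρ[c/b](ρ[a/c]((ρ[b/f](T) ∪ π[c,b](ρ[b/g]((T ⋈[c=a] S)))))) → 7
E2 row counts bottom-up:
  T → 5
  ρ[b/f](T) → 5
  T → 5
  S → 4
  (T ⋈[c=a] S) → 2
  ρ[b/g]((T ⋈[c=a] S)) → 2
  π[c,b](ρ[b/g]((T ⋈[c=a] S))) → 2
  (ρ[b/f](T) − π[c,b](ρ[b/g]((T ⋈[c=a] S)))) → 5
  ρ[a/c]((ρ[b/f](T) − π[c,b](ρ[b/g]((T ⋈[c=a] S))))) → 5
  ρ[c/b](ρ[a/c]((ρ[b/f](T) − π[c,b](ρ[b/g]((T ⋈[c=a] S)))))) → 5

E1 result:
a | c
1 | 2
1 | 2
1 | 4
1 | 9
4 | 2
4 | 4
6 | 3
E2 result:
a | c
1 | 4
1 | 9
4 | 2
4 | 4
6 | 3
Witness: (1, 2) appears 2× in E1 but 0× in E2.

no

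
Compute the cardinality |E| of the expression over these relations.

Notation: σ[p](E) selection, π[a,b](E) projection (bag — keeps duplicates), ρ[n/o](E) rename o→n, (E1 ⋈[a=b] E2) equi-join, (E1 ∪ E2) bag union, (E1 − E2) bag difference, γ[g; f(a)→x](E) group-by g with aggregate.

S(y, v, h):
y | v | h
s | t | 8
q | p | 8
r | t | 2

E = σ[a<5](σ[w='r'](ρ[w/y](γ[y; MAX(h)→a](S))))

Row counts bottom-up:
  S → 3
  γ[y; MAX(h)→a](S) → 3
  ρ[w/y](γ[y; MAX(h)→a](S)) → 3
  σ[w='r'](ρ[w/y](γ[y; MAX(h)→a](S))) → 1
  σ[a<5](σ[w='r'](ρ[w/y](γ[y; MAX(h)→a](S)))) → 1

|E| = 1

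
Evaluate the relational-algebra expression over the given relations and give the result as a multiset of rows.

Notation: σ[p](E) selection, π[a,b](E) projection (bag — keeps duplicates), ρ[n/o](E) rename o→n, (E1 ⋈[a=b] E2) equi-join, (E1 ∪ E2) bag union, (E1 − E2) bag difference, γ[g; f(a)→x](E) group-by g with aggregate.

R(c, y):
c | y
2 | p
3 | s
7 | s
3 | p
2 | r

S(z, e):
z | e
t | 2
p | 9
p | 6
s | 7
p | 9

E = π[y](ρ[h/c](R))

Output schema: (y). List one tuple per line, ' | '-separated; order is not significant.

Stepwise |·|:
  R → 5
  ρ[h/c](R) → 5
  π[y](ρ[h/c](R)) → 5

== RESULT ==
y
p
p
r
s
s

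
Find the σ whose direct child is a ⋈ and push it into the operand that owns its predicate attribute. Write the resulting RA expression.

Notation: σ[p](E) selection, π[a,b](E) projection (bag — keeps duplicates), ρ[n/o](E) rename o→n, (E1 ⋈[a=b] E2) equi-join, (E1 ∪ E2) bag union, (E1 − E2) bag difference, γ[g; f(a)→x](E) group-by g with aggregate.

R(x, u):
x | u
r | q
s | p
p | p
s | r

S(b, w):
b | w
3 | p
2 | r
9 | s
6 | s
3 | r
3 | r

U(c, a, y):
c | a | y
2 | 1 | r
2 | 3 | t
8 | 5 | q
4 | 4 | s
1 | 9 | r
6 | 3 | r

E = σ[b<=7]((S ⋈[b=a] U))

σ filters on b, owned by the left side.
E' = (σ[b<=7](S) ⋈[b=a] U)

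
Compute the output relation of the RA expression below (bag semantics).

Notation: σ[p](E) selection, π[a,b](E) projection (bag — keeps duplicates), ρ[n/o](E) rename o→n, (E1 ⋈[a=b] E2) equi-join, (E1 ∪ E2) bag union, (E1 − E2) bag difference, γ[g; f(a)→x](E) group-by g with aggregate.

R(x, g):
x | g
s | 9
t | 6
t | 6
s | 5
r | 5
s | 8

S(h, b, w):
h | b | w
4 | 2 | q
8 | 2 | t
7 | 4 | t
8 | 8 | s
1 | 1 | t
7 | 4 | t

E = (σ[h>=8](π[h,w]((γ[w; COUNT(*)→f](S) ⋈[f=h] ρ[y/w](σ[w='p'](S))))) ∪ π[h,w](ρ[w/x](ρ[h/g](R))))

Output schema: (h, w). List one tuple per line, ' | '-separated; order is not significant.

Stepwise |·|:
  S → 6
  γ[w; COUNT(*)→f](S) → 3
  S → 6
  σ[w='p'](S) → 0
  ρ[y/w](σ[w='p'](S)) → 0
  (γ[w; COUNT(*)→f](S) ⋈[f=h] ρ[y/w](σ[w='p'](S))) → 0
  π[h,w]((γ[w; COUNT(*)→f](S) ⋈[f=h] ρ[y/w](σ[w='p'](S)))) → 0
  σ[h>=8](π[h,w]((γ[w; COUNT(*)→f](S) ⋈[f=h] ρ[y/w](σ[w='p'](S))))) → 0
  R → 6
  ρ[h/g](R) → 6
  ρ[w/x](ρ[h/g](R)) → 6
  π[h,w](ρ[w/x](ρ[h/g](R))) → 6
  (σ[h>=8](π[h,w]((γ[w; COUNT(*)→f](S) ⋈[f=h] ρ[y/w](σ[w='p'](S))))) ∪ π[h,w](ρ[w/x](ρ[h/g](R)))) → 6

== RESULT ==
h | w
5 | r
5 | s
6 | t
6 | t
8 | s
9 | s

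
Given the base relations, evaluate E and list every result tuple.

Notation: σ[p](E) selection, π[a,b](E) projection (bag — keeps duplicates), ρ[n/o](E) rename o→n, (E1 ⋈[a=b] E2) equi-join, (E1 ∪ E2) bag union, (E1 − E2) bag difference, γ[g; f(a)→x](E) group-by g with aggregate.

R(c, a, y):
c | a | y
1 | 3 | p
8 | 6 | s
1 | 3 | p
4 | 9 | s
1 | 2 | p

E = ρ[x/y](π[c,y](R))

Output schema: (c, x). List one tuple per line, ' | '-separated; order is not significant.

Row counts bottom-up:
  R → 5
  π[c,y](R) → 5
  ρ[x/y](π[c,y](R)) → 5

== RESULT ==
c | x
1 | p
1 | p
1 | p
4 | s
8 | s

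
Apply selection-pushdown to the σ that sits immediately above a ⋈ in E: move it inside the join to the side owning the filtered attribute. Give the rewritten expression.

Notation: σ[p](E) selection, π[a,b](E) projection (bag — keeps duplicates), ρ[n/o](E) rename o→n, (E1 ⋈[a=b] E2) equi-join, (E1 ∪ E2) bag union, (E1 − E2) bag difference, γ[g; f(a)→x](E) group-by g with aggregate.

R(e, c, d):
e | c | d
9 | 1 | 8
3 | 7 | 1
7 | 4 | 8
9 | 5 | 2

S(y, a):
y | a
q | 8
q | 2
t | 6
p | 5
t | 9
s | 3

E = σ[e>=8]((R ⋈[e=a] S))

σ filters on e, owned by the left side.
E' = (σ[e>=8](R) ⋈[e=a] S)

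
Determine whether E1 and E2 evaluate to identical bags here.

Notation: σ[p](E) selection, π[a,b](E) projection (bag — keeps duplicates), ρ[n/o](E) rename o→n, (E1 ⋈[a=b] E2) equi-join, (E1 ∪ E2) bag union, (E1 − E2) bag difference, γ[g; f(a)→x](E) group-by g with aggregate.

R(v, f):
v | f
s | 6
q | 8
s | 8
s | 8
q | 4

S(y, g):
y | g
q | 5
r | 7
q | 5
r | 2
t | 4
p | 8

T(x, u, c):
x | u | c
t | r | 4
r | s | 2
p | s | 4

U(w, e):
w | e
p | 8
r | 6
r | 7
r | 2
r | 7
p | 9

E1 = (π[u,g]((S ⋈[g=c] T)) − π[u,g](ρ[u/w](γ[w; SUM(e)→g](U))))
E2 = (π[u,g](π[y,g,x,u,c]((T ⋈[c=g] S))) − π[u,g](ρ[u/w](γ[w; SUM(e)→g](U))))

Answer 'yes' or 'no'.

E1 subexpression sizes:
  S → 6
  T → 3
  (S ⋈[g=c] T) → 3
  π[u,g]((S ⋈[g=c] T)) → 3
  U → 6
  γ[w; SUM(e)→g](U) → 2
  ρ[u/w](γ[w; SUM(e)→g](U)) → 2
  π[u,g](ρ[u/w](γ[w; SUM(e)→g](U))) → 2
  (π[u,g]((S ⋈[g=c] T)) − π[u,g](ρ[u/w](γ[w; SUM(e)→g](U)))) → 3
E2 subexpression sizes:
  T → 3
  S → 6
  (T ⋈[c=g] S) → 3
  π[y,g,x,u,c]((T ⋈[c=g] S)) → 3
  π[u,g](π[y,g,x,u,c]((T ⋈[c=g] S))) → 3
  U → 6
  γ[w; SUM(e)→g](U) → 2
  ρ[u/w](γ[w; SUM(e)→g](U)) → 2
  π[u,g](ρ[u/w](γ[w; SUM(e)→g](U))) → 2
  (π[u,g](π[y,g,x,u,c]((T ⋈[c=g] S))) − π[u,g](ρ[u/w](γ[w; SUM(e)→g](U)))) → 3

E1 and E2 produce the same multiset:
u | g
r | 4
s | 2
s | 4

yes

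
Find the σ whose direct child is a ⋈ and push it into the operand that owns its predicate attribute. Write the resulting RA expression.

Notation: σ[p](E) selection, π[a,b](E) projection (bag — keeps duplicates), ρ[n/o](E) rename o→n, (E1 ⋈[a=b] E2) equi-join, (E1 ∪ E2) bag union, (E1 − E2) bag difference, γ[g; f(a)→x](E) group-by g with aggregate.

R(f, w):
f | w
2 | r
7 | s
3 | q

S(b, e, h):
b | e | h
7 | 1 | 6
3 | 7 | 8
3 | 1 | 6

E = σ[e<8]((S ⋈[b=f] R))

σ filters on e, owned by the left side.
E' = (σ[e<8](S) ⋈[b=f] R)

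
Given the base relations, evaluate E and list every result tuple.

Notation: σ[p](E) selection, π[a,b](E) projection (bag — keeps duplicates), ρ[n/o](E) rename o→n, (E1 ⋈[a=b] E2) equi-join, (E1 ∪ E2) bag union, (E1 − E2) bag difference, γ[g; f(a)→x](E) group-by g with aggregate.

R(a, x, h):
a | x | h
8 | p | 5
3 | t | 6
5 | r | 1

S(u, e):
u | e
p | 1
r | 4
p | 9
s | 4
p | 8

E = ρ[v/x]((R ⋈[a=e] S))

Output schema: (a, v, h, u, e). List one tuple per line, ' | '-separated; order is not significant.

Per-node cardinality:
  R → 3
  S → 5
  (R ⋈[a=e] S) → 1
  ρ[v/x]((R ⋈[a=e] S)) → 1

== RESULT ==
a | v | h | u | e
8 | p | 5 | p | 8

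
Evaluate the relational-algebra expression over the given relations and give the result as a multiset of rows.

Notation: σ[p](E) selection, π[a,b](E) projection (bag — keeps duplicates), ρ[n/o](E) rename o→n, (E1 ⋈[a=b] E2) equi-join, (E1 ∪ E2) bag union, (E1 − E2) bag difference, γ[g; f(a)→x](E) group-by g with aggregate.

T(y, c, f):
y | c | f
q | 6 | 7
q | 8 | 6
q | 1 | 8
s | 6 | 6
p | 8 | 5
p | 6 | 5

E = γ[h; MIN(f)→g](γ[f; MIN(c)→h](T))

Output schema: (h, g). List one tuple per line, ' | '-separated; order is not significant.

Per-node cardinality:
  T → 6
  γ[f; MIN(c)→h](T) → 4
  γ[h; MIN(f)→g](γ[f; MIN(c)→h](T)) → 2

== RESULT ==
h | g
1 | 8
6 | 5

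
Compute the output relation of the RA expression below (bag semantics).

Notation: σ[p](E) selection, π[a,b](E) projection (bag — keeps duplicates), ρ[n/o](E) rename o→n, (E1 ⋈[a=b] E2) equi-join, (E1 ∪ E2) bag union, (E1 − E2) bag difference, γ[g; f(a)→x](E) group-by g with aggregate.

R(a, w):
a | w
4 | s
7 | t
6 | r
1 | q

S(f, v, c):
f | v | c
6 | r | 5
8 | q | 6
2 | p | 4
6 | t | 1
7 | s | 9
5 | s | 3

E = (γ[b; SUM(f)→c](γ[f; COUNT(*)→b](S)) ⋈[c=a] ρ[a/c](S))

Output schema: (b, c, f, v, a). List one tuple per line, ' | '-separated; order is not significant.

Subexpression sizes:
  S → 6
  γ[f; COUNT(*)→b](S) → 5
  γ[b; SUM(f)→c](γ[f; COUNT(*)→b](S)) → 2
  S → 6
  ρ[a/c](S) → 6
  (γ[b; SUM(f)→c](γ[f; COUNT(*)→b](S)) ⋈[c=a] ρ[a/c](S)) → 1

== RESULT ==
b | c | f | v | a
2 | 6 | 8 | q | 6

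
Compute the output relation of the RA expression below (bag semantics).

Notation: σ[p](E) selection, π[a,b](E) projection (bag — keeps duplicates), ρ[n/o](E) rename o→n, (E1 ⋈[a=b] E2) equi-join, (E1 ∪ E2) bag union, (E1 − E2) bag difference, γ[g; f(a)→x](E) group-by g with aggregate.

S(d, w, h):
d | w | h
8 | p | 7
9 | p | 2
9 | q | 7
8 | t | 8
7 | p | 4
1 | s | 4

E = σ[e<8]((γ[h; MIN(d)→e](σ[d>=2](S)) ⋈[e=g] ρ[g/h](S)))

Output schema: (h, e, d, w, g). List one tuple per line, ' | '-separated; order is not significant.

Stepwise |·|:
  S → 6
  σ[d>=2](S) → 5
  γ[h; MIN(d)→e](σ[d>=2](S)) → 4
  S → 6
  ρ[g/h](S) → 6
  (γ[h; MIN(d)→e](σ[d>=2](S)) ⋈[e=g] ρ[g/h](S)) → 4
  σ[e<8]((γ[h; MIN(d)→e](σ[d>=2](S)) ⋈[e=g] ρ[g/h](S))) → 2

== RESULT ==
h | e | d | w | g
4 | 7 | 8 | p | 7
4 | 7 | 9 | q | 7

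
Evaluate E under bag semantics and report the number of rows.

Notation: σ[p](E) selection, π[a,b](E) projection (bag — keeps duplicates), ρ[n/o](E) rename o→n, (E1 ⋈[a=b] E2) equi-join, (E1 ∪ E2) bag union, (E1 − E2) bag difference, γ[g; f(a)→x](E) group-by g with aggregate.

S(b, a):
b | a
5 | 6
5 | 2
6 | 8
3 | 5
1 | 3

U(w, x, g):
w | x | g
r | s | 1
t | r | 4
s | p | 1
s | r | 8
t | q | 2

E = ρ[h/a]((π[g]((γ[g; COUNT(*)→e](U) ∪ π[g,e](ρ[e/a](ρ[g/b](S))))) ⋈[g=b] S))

Stepwise |·|:
  U → 5
  γ[g; COUNT(*)→e](U) → 4
  S → 5
  ρ[g/b](S) → 5
  ρ[e/a](ρ[g/b](S)) → 5
  π[g,e](ρ[e/a](ρ[g/b](S))) → 5
  (γ[g; COUNT(*)→e](U) ∪ π[g,e](ρ[e/a](ρ[g/b](S)))) → 9
  π[g]((γ[g; COUNT(*)→e](U) ∪ π[g,e](ρ[e/a](ρ[g/b](S))))) → 9
  S → 5
  (π[g]((γ[g; COUNT(*)→e](U) ∪ π[g,e](ρ[e/a](ρ[g/b](S))))) ⋈[g=b] S) → 8
  ρ[h/a]((π[g]((γ[g; COUNT(*)→e](U) ∪ π[g,e](ρ[e/a](ρ[g/b](S))))) ⋈[g=b] S)) → 8

|E| = 8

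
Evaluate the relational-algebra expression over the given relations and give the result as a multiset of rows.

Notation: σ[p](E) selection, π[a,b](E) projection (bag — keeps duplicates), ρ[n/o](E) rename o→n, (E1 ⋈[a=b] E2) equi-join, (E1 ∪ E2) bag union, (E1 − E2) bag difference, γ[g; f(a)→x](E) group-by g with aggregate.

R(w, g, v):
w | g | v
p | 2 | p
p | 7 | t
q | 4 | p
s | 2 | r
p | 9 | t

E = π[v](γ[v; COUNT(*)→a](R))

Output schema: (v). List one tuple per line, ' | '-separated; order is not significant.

Stepwise |·|:
  R → 5
  γ[v; COUNT(*)→a](R) → 3
  π[v](γ[v; COUNT(*)→a](R)) → 3

== RESULT ==
v
p
r
t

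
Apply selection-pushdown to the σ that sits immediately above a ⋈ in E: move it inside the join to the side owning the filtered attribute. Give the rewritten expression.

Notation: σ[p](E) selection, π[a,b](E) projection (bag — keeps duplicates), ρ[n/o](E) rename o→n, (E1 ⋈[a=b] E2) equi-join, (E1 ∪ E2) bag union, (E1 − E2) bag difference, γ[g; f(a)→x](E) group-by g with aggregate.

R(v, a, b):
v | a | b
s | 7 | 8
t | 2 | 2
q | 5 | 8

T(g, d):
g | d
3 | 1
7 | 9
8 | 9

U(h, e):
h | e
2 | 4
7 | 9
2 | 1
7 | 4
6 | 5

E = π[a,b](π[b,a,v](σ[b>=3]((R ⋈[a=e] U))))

σ filters on b, owned by the left side.
E' = π[a,b](π[b,a,v]((σ[b>=3](R) ⋈[a=e] U)))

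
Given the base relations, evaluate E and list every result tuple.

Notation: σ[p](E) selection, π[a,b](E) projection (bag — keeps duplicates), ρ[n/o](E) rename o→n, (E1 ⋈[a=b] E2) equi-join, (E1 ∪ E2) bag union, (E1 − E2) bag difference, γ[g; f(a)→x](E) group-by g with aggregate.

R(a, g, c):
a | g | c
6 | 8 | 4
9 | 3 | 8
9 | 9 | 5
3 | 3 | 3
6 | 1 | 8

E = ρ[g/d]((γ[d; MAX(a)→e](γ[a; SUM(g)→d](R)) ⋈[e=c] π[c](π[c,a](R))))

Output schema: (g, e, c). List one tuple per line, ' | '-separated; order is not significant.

Subexpression sizes:
  R → 5
  γ[a; SUM(g)→d](R) → 3
  γ[d; MAX(a)→e](γ[a; SUM(g)→d](R)) → 3
  R → 5
  π[c,a](R) → 5
  π[c](π[c,a](R)) → 5
  (γ[d; MAX(a)→e](γ[a; SUM(g)→d](R)) ⋈[e=c] π[c](π[c,a](R))) → 1
  ρ[g/d]((γ[d; MAX(a)→e](γ[a; SUM(g)→d](R)) ⋈[e=c] π[c](π[c,a](R)))) → 1

== RESULT ==
g | e | c
3 | 3 | 3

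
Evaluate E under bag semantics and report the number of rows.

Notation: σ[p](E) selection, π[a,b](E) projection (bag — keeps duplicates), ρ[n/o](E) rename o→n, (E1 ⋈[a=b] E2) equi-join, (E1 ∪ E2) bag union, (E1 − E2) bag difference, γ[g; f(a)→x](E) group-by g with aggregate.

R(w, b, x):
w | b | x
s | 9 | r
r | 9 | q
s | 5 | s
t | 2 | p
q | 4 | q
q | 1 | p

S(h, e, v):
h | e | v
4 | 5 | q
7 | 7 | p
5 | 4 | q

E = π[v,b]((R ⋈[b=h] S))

Row counts bottom-up:
  R → 6
  S → 3
  (R ⋈[b=h] S) → 2
  π[v,b]((R ⋈[b=h] S)) → 2

|E| = 2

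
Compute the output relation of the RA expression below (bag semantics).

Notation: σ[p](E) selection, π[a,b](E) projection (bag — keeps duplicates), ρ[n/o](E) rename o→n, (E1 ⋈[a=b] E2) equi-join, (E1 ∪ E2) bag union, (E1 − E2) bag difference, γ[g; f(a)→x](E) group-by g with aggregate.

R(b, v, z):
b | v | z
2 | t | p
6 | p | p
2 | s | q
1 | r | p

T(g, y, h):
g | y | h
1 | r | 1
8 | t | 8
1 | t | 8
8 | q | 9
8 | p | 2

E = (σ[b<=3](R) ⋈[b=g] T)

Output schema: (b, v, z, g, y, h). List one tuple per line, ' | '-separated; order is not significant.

Subexpression sizes:
  R → 4
  σ[b<=3](R) → 3
  T → 5
  (σ[b<=3](R) ⋈[b=g] T) → 2

== RESULT ==
b | v | z | g | y | h
1 | r | p | 1 | r | 1
1 | r | p | 1 | t | 8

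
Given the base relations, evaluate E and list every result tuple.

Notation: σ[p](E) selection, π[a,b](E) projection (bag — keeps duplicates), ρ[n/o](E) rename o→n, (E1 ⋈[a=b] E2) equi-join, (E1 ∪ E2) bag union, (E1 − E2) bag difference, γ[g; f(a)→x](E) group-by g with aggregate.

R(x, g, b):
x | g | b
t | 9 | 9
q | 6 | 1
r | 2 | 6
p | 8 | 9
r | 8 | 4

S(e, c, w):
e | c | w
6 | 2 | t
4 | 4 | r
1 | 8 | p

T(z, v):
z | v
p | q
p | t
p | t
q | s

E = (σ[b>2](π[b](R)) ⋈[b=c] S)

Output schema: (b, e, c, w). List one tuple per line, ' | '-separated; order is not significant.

Row counts bottom-up:
  R → 5
  π[b](R) → 5
  σ[b>2](π[b](R)) → 4
  S → 3
  (σ[b>2](π[b](R)) ⋈[b=c] S) → 1

== RESULT ==
b | e | c | w
4 | 4 | 4 | r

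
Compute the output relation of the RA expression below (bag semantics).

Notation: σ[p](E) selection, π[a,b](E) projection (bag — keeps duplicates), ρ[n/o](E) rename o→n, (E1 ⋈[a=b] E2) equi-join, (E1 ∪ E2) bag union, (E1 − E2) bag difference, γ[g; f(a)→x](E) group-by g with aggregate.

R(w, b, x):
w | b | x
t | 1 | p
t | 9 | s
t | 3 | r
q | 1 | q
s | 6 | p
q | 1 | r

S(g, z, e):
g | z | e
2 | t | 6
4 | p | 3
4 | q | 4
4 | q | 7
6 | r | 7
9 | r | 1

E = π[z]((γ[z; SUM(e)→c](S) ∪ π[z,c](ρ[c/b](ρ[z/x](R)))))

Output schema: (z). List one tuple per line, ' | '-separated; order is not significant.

Row counts bottom-up:
  S → 6
  γ[z; SUM(e)→c](S) → 4
  R → 6
  ρ[z/x](R) → 6
  ρ[c/b](ρ[z/x](R)) → 6
  π[z,c](ρ[c/b](ρ[z/x](R))) → 6
  (γ[z; SUM(e)→c](S) ∪ π[z,c](ρ[c/b](ρ[z/x](R)))) → 10
  π[z]((γ[z; SUM(e)→c](S) ∪ π[z,c](ρ[c/b](ρ[z/x](R))))) → 10

== RESULT ==
z
p
p
p
q
q
r
r
r
s
t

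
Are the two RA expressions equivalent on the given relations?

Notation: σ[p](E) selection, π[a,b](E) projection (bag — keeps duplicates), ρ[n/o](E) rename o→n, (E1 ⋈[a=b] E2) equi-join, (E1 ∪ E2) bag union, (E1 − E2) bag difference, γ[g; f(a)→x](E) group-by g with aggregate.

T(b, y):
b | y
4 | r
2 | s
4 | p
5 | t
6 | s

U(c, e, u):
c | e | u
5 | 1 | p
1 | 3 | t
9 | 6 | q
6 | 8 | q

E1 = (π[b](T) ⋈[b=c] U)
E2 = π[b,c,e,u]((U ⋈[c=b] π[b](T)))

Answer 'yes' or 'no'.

E1 stepwise |·|:
  T → 5
  π[b](T) → 5
  U → 4
  (π[b](T) ⋈[b=c] U) → 2
E2 stepwise |·|:
  U → 4
  T → 5
  π[b](T) → 5
  (U ⋈[c=b] π[b](T)) → 2
  π[b,c,e,u]((U ⋈[c=b] π[b](T))) → 2

E1 and E2 produce the same multiset:
b | c | e | u
5 | 5 | 1 | p
6 | 6 | 8 | q

yes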